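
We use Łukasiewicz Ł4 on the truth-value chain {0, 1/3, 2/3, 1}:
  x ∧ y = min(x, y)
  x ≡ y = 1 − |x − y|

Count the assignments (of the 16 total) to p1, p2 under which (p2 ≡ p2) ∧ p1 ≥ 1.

p1 = 0, p2 = 0 ↦ 0  <
p1 = 0, p2 = 1/3 ↦ 0  <
p1 = 0, p2 = 2/3 ↦ 0  <
p1 = 0, p2 = 1 ↦ 0  <
p1 = 1/3, p2 = 0 ↦ 1/3  <
p1 = 1/3, p2 = 1/3 ↦ 1/3  <
p1 = 1/3, p2 = 2/3 ↦ 1/3  <
p1 = 1/3, p2 = 1 ↦ 1/3  <
p1 = 2/3, p2 = 0 ↦ 2/3  <
p1 = 2/3, p2 = 1/3 ↦ 2/3  <
p1 = 2/3, p2 = 2/3 ↦ 2/3  <
p1 = 2/3, p2 = 1 ↦ 2/3  <
p1 = 1, p2 = 0 ↦ 1  ≥
p1 = 1, p2 = 1/3 ↦ 1  ≥
p1 = 1, p2 = 2/3 ↦ 1  ≥
p1 = 1, p2 = 1 ↦ 1  ≥
So 4 of the 16 assignments meet the threshold.

4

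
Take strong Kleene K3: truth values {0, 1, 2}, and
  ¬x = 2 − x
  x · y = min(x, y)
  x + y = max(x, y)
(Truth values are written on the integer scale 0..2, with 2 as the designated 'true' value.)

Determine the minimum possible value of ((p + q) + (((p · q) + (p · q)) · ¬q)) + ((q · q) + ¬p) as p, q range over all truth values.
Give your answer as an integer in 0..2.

Take p = 1, q = 0:
p + q = 1 + 0 = 1
p · q = 1 · 0 = 0
p · q = 1 · 0 = 0
(p · q) + (p · q) = 0 + 0 = 0
¬q = ¬0 = 2
((p · q) + (p · q)) · ¬q = 0 · 2 = 0
(p + q) + (((p · q) + (p · q)) · ¬q) = 1 + 0 = 1
q · q = 0 · 0 = 0
¬p = ¬1 = 1
(q · q) + ¬p = 0 + 1 = 1
((p + q) + (((p · q) + (p · q)) · ¬q)) + ((q · q) + ¬p) = 1 + 1 = 1
No assignment yields a value below 1, so this is the minimum.

1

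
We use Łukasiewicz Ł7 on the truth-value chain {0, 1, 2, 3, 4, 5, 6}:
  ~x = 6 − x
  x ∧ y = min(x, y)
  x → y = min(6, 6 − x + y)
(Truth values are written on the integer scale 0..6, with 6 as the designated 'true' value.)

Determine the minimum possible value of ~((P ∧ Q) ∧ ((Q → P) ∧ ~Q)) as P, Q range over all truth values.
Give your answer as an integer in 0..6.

3

Take P = 3, Q = 3:
P ∧ Q = 3 ∧ 3 = 3
Q → P = 3 → 3 = 6
~Q = ~3 = 3
(Q → P) ∧ ~Q = 6 ∧ 3 = 3
(P ∧ Q) ∧ ((Q → P) ∧ ~Q) = 3 ∧ 3 = 3
~((P ∧ Q) ∧ ((Q → P) ∧ ~Q)) = ~3 = 3
No assignment yields a value below 3, so this is the minimum.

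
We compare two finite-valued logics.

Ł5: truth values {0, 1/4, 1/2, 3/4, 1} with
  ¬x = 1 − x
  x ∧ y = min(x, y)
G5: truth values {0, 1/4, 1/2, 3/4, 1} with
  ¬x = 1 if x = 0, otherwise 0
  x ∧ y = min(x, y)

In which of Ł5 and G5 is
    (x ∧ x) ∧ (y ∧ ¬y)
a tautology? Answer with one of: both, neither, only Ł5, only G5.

In Ł5: at x = 0, y = 0 the value is 0 — not a tautology.
In G5: at x = 0, y = 0 the value is 0 — not a tautology.

neither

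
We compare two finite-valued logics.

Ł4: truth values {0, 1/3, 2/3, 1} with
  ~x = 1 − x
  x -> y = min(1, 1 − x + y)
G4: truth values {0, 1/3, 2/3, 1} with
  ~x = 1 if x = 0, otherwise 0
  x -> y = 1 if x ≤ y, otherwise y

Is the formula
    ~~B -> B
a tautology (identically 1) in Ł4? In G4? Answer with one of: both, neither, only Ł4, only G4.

only Ł4

In Ł4: every assignment gives 1 — tautology.
In G4: at B = 1/3 the value is 1/3 — not a tautology.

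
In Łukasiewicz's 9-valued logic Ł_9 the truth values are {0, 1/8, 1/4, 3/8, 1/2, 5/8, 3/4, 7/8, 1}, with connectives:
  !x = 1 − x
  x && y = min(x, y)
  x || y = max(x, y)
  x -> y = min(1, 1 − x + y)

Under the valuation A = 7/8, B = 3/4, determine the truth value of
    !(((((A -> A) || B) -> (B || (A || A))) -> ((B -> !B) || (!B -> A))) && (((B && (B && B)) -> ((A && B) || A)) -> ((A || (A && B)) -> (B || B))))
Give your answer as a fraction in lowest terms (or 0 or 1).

1/8

A -> A = 7/8 -> 7/8 = 1
(A -> A) || B = 1 || 3/4 = 1
A || A = 7/8 || 7/8 = 7/8
B || (A || A) = 3/4 || 7/8 = 7/8
((A -> A) || B) -> (B || (A || A)) = 1 -> 7/8 = 7/8
!B = !3/4 = 1/4
B -> !B = 3/4 -> 1/4 = 1/2
!B = !3/4 = 1/4
!B -> A = 1/4 -> 7/8 = 1
(B -> !B) || (!B -> A) = 1/2 || 1 = 1
(((A -> A) || B) -> (B || (A || A))) -> ((B -> !B) || (!B -> A)) = 7/8 -> 1 = 1
B && B = 3/4 && 3/4 = 3/4
B && (B && B) = 3/4 && 3/4 = 3/4
A && B = 7/8 && 3/4 = 3/4
(A && B) || A = 3/4 || 7/8 = 7/8
(B && (B && B)) -> ((A && B) || A) = 3/4 -> 7/8 = 1
A && B = 7/8 && 3/4 = 3/4
A || (A && B) = 7/8 || 3/4 = 7/8
B || B = 3/4 || 3/4 = 3/4
(A || (A && B)) -> (B || B) = 7/8 -> 3/4 = 7/8
((B && (B && B)) -> ((A && B) || A)) -> ((A || (A && B)) -> (B || B)) = 1 -> 7/8 = 7/8
((((A -> A) || B) -> (B || (A || A))) -> ((B -> !B) || (!B -> A))) && (((B && (B && B)) -> ((A && B) || A)) -> ((A || (A && B)) -> (B || B))) = 1 && 7/8 = 7/8
!(((((A -> A) || B) -> (B || (A || A))) -> ((B -> !B) || (!B -> A))) && (((B && (B && B)) -> ((A && B) || A)) -> ((A || (A && B)) -> (B || B)))) = !7/8 = 1/8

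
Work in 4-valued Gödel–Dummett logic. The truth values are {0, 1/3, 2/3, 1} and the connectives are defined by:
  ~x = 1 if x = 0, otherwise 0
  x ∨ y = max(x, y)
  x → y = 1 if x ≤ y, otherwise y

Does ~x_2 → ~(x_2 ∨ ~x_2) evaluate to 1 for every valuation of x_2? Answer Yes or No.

Counterexample: take x_2 = 0.
~x_2 = ~0 = 1
x_2 ∨ ~x_2 = 0 ∨ 1 = 1
~(x_2 ∨ ~x_2) = ~1 = 0
~x_2 → ~(x_2 ∨ ~x_2) = 1 → 0 = 0
This gives 0 ≠ 1.

No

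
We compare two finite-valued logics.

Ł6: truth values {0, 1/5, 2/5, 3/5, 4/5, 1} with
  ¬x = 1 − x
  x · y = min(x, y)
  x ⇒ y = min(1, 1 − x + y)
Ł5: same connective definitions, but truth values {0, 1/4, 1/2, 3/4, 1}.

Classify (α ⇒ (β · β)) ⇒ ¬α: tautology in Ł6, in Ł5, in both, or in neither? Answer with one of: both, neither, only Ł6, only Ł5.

In Ł6: at α = 1/5, β = 1/5 the value is 4/5 — not a tautology.
In Ł5: at α = 1/4, β = 1/4 the value is 3/4 — not a tautology.

neither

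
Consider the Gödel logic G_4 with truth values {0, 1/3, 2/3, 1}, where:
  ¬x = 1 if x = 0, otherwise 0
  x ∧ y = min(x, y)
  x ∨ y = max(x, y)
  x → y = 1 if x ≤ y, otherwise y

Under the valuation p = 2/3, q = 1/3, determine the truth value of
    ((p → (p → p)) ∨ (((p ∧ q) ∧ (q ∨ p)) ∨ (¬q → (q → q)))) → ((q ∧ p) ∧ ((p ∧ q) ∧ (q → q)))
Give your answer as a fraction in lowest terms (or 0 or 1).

1/3

p → p = 2/3 → 2/3 = 1
p → (p → p) = 2/3 → 1 = 1
p ∧ q = 2/3 ∧ 1/3 = 1/3
q ∨ p = 1/3 ∨ 2/3 = 2/3
(p ∧ q) ∧ (q ∨ p) = 1/3 ∧ 2/3 = 1/3
¬q = ¬1/3 = 0
q → q = 1/3 → 1/3 = 1
¬q → (q → q) = 0 → 1 = 1
((p ∧ q) ∧ (q ∨ p)) ∨ (¬q → (q → q)) = 1/3 ∨ 1 = 1
(p → (p → p)) ∨ (((p ∧ q) ∧ (q ∨ p)) ∨ (¬q → (q → q))) = 1 ∨ 1 = 1
q ∧ p = 1/3 ∧ 2/3 = 1/3
p ∧ q = 2/3 ∧ 1/3 = 1/3
q → q = 1/3 → 1/3 = 1
(p ∧ q) ∧ (q → q) = 1/3 ∧ 1 = 1/3
(q ∧ p) ∧ ((p ∧ q) ∧ (q → q)) = 1/3 ∧ 1/3 = 1/3
((p → (p → p)) ∨ (((p ∧ q) ∧ (q ∨ p)) ∨ (¬q → (q → q)))) → ((q ∧ p) ∧ ((p ∧ q) ∧ (q → q))) = 1 → 1/3 = 1/3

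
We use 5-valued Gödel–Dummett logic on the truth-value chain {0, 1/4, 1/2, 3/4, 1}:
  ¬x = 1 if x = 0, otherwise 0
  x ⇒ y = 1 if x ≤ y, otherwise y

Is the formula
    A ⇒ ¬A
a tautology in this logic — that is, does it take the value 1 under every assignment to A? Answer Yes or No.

No

Counterexample: take A = 1/4.
¬A = ¬1/4 = 0
A ⇒ ¬A = 1/4 ⇒ 0 = 0
This gives 0 ≠ 1.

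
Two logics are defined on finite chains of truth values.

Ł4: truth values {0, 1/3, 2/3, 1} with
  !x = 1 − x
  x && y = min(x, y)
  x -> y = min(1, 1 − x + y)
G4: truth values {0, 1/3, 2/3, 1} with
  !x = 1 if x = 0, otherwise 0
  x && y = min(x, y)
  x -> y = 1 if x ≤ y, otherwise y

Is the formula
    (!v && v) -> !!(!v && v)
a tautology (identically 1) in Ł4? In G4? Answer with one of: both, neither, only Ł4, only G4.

In Ł4: every assignment gives 1 — tautology.
In G4: every assignment gives 1 — tautology.

both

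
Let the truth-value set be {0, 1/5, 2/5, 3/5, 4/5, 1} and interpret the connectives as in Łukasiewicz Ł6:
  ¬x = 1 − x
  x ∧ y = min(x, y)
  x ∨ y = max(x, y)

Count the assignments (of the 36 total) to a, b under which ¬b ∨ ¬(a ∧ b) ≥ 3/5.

27

value 1: 11 assignments (counts)
value 4/5: 9 assignments (counts)
value 3/5: 7 assignments (counts)
value 2/5: 5 assignments
value 1/5: 3 assignments
value 0: 1 assignment
So 27 of the 36 assignments meet the threshold.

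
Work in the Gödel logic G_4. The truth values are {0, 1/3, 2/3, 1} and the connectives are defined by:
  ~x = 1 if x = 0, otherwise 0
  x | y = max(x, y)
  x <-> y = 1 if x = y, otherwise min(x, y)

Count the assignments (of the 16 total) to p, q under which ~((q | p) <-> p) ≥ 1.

3

p = 0, q = 0 ↦ 0  <
p = 0, q = 1/3 ↦ 1  ≥
p = 0, q = 2/3 ↦ 1  ≥
p = 0, q = 1 ↦ 1  ≥
p = 1/3, q = 0 ↦ 0  <
p = 1/3, q = 1/3 ↦ 0  <
p = 1/3, q = 2/3 ↦ 0  <
p = 1/3, q = 1 ↦ 0  <
p = 2/3, q = 0 ↦ 0  <
p = 2/3, q = 1/3 ↦ 0  <
p = 2/3, q = 2/3 ↦ 0  <
p = 2/3, q = 1 ↦ 0  <
p = 1, q = 0 ↦ 0  <
p = 1, q = 1/3 ↦ 0  <
p = 1, q = 2/3 ↦ 0  <
p = 1, q = 1 ↦ 0  <
So 3 of the 16 assignments meet the threshold.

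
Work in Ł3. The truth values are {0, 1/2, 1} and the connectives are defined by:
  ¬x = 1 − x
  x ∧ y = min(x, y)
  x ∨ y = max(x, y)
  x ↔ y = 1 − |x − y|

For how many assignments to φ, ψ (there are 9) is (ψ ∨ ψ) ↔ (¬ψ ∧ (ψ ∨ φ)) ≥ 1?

4

φ = 0, ψ = 0 ↦ 1  ≥
φ = 0, ψ = 1/2 ↦ 1  ≥
φ = 0, ψ = 1 ↦ 0  <
φ = 1/2, ψ = 0 ↦ 1/2  <
φ = 1/2, ψ = 1/2 ↦ 1  ≥
φ = 1/2, ψ = 1 ↦ 0  <
φ = 1, ψ = 0 ↦ 0  <
φ = 1, ψ = 1/2 ↦ 1  ≥
φ = 1, ψ = 1 ↦ 0  <
So 4 of the 9 assignments meet the threshold.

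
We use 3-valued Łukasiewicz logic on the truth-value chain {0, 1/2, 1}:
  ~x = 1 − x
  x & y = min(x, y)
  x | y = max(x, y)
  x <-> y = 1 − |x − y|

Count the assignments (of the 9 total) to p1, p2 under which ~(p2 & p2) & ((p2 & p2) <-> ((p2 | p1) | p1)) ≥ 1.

p1 = 0, p2 = 0 ↦ 1  ≥
p1 = 0, p2 = 1/2 ↦ 1/2  <
p1 = 0, p2 = 1 ↦ 0  <
p1 = 1/2, p2 = 0 ↦ 1/2  <
p1 = 1/2, p2 = 1/2 ↦ 1/2  <
p1 = 1/2, p2 = 1 ↦ 0  <
p1 = 1, p2 = 0 ↦ 0  <
p1 = 1, p2 = 1/2 ↦ 1/2  <
p1 = 1, p2 = 1 ↦ 0  <
So 1 of the 9 assignments meets the threshold.

1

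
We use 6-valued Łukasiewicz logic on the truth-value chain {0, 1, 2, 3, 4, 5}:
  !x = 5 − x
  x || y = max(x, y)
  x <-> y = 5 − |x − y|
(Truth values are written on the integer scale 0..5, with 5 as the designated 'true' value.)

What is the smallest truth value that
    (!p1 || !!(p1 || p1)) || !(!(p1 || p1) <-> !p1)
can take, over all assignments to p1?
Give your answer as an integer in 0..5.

3

Take p1 = 2:
!p1 = !2 = 3
p1 || p1 = 2 || 2 = 2
!(p1 || p1) = !2 = 3
!!(p1 || p1) = !3 = 2
!p1 || !!(p1 || p1) = 3 || 2 = 3
p1 || p1 = 2 || 2 = 2
!(p1 || p1) = !2 = 3
!p1 = !2 = 3
!(p1 || p1) <-> !p1 = 3 <-> 3 = 5
!(!(p1 || p1) <-> !p1) = !5 = 0
(!p1 || !!(p1 || p1)) || !(!(p1 || p1) <-> !p1) = 3 || 0 = 3
No assignment yields a value below 3, so this is the minimum.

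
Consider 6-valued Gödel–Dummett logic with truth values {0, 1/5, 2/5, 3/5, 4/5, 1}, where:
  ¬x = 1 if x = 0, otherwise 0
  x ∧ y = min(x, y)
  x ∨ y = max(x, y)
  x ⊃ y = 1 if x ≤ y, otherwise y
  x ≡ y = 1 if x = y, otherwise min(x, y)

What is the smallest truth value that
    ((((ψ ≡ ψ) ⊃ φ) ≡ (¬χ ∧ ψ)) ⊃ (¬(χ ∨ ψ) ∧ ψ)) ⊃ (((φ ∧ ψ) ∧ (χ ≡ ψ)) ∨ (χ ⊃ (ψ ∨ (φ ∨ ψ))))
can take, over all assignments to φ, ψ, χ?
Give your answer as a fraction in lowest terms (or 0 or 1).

Take φ = 1/5, ψ = 0, χ = 2/5:
ψ ≡ ψ = 0 ≡ 0 = 1
(ψ ≡ ψ) ⊃ φ = 1 ⊃ 1/5 = 1/5
¬χ = ¬2/5 = 0
¬χ ∧ ψ = 0 ∧ 0 = 0
((ψ ≡ ψ) ⊃ φ) ≡ (¬χ ∧ ψ) = 1/5 ≡ 0 = 0
χ ∨ ψ = 2/5 ∨ 0 = 2/5
¬(χ ∨ ψ) = ¬2/5 = 0
¬(χ ∨ ψ) ∧ ψ = 0 ∧ 0 = 0
(((ψ ≡ ψ) ⊃ φ) ≡ (¬χ ∧ ψ)) ⊃ (¬(χ ∨ ψ) ∧ ψ) = 0 ⊃ 0 = 1
φ ∧ ψ = 1/5 ∧ 0 = 0
χ ≡ ψ = 2/5 ≡ 0 = 0
(φ ∧ ψ) ∧ (χ ≡ ψ) = 0 ∧ 0 = 0
φ ∨ ψ = 1/5 ∨ 0 = 1/5
ψ ∨ (φ ∨ ψ) = 0 ∨ 1/5 = 1/5
χ ⊃ (ψ ∨ (φ ∨ ψ)) = 2/5 ⊃ 1/5 = 1/5
((φ ∧ ψ) ∧ (χ ≡ ψ)) ∨ (χ ⊃ (ψ ∨ (φ ∨ ψ))) = 0 ∨ 1/5 = 1/5
((((ψ ≡ ψ) ⊃ φ) ≡ (¬χ ∧ ψ)) ⊃ (¬(χ ∨ ψ) ∧ ψ)) ⊃ (((φ ∧ ψ) ∧ (χ ≡ ψ)) ∨ (χ ⊃ (ψ ∨ (φ ∨ ψ)))) = 1 ⊃ 1/5 = 1/5
No assignment yields a value below 1/5, so this is the minimum.

1/5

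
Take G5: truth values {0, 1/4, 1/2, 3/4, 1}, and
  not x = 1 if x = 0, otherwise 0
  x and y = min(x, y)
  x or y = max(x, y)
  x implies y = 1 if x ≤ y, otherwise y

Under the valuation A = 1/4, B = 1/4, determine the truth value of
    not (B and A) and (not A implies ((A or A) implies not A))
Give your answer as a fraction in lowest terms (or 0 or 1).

0

B and A = 1/4 and 1/4 = 1/4
not (B and A) = not 1/4 = 0
not A = not 1/4 = 0
A or A = 1/4 or 1/4 = 1/4
not A = not 1/4 = 0
(A or A) implies not A = 1/4 implies 0 = 0
not A implies ((A or A) implies not A) = 0 implies 0 = 1
not (B and A) and (not A implies ((A or A) implies not A)) = 0 and 1 = 0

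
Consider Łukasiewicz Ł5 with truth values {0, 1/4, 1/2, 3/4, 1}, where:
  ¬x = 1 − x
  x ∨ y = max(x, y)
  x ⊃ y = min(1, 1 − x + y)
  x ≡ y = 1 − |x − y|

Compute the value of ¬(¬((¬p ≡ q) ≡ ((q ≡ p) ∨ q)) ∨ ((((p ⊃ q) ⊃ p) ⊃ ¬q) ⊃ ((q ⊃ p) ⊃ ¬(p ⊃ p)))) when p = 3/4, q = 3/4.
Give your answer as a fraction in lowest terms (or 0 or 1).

¬p = ¬3/4 = 1/4
¬p ≡ q = 1/4 ≡ 3/4 = 1/2
q ≡ p = 3/4 ≡ 3/4 = 1
(q ≡ p) ∨ q = 1 ∨ 3/4 = 1
(¬p ≡ q) ≡ ((q ≡ p) ∨ q) = 1/2 ≡ 1 = 1/2
¬((¬p ≡ q) ≡ ((q ≡ p) ∨ q)) = ¬1/2 = 1/2
p ⊃ q = 3/4 ⊃ 3/4 = 1
(p ⊃ q) ⊃ p = 1 ⊃ 3/4 = 3/4
¬q = ¬3/4 = 1/4
((p ⊃ q) ⊃ p) ⊃ ¬q = 3/4 ⊃ 1/4 = 1/2
q ⊃ p = 3/4 ⊃ 3/4 = 1
p ⊃ p = 3/4 ⊃ 3/4 = 1
¬(p ⊃ p) = ¬1 = 0
(q ⊃ p) ⊃ ¬(p ⊃ p) = 1 ⊃ 0 = 0
(((p ⊃ q) ⊃ p) ⊃ ¬q) ⊃ ((q ⊃ p) ⊃ ¬(p ⊃ p)) = 1/2 ⊃ 0 = 1/2
¬((¬p ≡ q) ≡ ((q ≡ p) ∨ q)) ∨ ((((p ⊃ q) ⊃ p) ⊃ ¬q) ⊃ ((q ⊃ p) ⊃ ¬(p ⊃ p))) = 1/2 ∨ 1/2 = 1/2
¬(¬((¬p ≡ q) ≡ ((q ≡ p) ∨ q)) ∨ ((((p ⊃ q) ⊃ p) ⊃ ¬q) ⊃ ((q ⊃ p) ⊃ ¬(p ⊃ p)))) = ¬1/2 = 1/2

1/2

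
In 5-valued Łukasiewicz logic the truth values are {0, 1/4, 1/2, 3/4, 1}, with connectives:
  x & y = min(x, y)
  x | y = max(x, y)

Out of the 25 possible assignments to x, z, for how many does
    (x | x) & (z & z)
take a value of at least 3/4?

4

value 1: 1 assignment (counts)
value 3/4: 3 assignments (counts)
value 1/2: 5 assignments
value 1/4: 7 assignments
value 0: 9 assignments
So 4 of the 25 assignments meet the threshold.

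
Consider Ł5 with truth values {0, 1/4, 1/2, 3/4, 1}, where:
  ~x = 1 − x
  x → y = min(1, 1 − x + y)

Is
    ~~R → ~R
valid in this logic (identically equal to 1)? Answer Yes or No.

No

Counterexample: take R = 3/4.
~R = ~3/4 = 1/4
~~R = ~1/4 = 3/4
~R = ~3/4 = 1/4
~~R → ~R = 3/4 → 1/4 = 1/2
This gives 1/2 ≠ 1.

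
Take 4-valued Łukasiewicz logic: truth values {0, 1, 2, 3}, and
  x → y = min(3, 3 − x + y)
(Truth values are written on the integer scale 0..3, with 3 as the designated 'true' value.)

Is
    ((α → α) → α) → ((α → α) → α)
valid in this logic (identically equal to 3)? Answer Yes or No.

Yes

α = 0 ↦ 3
α = 1 ↦ 3
α = 2 ↦ 3
α = 3 ↦ 3
Every assignment gives a value ≥ 3.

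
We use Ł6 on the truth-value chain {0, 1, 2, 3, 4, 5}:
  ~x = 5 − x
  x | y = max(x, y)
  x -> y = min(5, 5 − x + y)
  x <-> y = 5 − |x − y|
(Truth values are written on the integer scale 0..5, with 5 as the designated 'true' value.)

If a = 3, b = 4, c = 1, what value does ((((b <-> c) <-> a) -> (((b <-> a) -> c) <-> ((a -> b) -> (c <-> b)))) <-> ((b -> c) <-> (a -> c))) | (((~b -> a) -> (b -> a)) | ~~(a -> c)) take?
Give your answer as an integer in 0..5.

4

b <-> c = 4 <-> 1 = 2
(b <-> c) <-> a = 2 <-> 3 = 4
b <-> a = 4 <-> 3 = 4
(b <-> a) -> c = 4 -> 1 = 2
a -> b = 3 -> 4 = 5
c <-> b = 1 <-> 4 = 2
(a -> b) -> (c <-> b) = 5 -> 2 = 2
((b <-> a) -> c) <-> ((a -> b) -> (c <-> b)) = 2 <-> 2 = 5
((b <-> c) <-> a) -> (((b <-> a) -> c) <-> ((a -> b) -> (c <-> b))) = 4 -> 5 = 5
b -> c = 4 -> 1 = 2
a -> c = 3 -> 1 = 3
(b -> c) <-> (a -> c) = 2 <-> 3 = 4
(((b <-> c) <-> a) -> (((b <-> a) -> c) <-> ((a -> b) -> (c <-> b)))) <-> ((b -> c) <-> (a -> c)) = 5 <-> 4 = 4
~b = ~4 = 1
~b -> a = 1 -> 3 = 5
b -> a = 4 -> 3 = 4
(~b -> a) -> (b -> a) = 5 -> 4 = 4
a -> c = 3 -> 1 = 3
~(a -> c) = ~3 = 2
~~(a -> c) = ~2 = 3
((~b -> a) -> (b -> a)) | ~~(a -> c) = 4 | 3 = 4
((((b <-> c) <-> a) -> (((b <-> a) -> c) <-> ((a -> b) -> (c <-> b)))) <-> ((b -> c) <-> (a -> c))) | (((~b -> a) -> (b -> a)) | ~~(a -> c)) = 4 | 4 = 4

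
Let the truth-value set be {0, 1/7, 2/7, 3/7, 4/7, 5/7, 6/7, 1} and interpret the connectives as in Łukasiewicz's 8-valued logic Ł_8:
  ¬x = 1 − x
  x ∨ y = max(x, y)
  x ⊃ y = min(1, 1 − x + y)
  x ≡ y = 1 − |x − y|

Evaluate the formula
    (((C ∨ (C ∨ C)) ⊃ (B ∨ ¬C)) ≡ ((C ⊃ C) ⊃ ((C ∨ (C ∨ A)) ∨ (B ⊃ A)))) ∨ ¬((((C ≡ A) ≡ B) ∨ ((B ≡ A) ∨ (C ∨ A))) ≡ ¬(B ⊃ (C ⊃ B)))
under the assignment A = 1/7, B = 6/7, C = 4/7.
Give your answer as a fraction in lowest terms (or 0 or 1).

5/7

C ∨ C = 4/7 ∨ 4/7 = 4/7
C ∨ (C ∨ C) = 4/7 ∨ 4/7 = 4/7
¬C = ¬4/7 = 3/7
B ∨ ¬C = 6/7 ∨ 3/7 = 6/7
(C ∨ (C ∨ C)) ⊃ (B ∨ ¬C) = 4/7 ⊃ 6/7 = 1
C ⊃ C = 4/7 ⊃ 4/7 = 1
C ∨ A = 4/7 ∨ 1/7 = 4/7
C ∨ (C ∨ A) = 4/7 ∨ 4/7 = 4/7
B ⊃ A = 6/7 ⊃ 1/7 = 2/7
(C ∨ (C ∨ A)) ∨ (B ⊃ A) = 4/7 ∨ 2/7 = 4/7
(C ⊃ C) ⊃ ((C ∨ (C ∨ A)) ∨ (B ⊃ A)) = 1 ⊃ 4/7 = 4/7
((C ∨ (C ∨ C)) ⊃ (B ∨ ¬C)) ≡ ((C ⊃ C) ⊃ ((C ∨ (C ∨ A)) ∨ (B ⊃ A))) = 1 ≡ 4/7 = 4/7
C ≡ A = 4/7 ≡ 1/7 = 4/7
(C ≡ A) ≡ B = 4/7 ≡ 6/7 = 5/7
B ≡ A = 6/7 ≡ 1/7 = 2/7
C ∨ A = 4/7 ∨ 1/7 = 4/7
(B ≡ A) ∨ (C ∨ A) = 2/7 ∨ 4/7 = 4/7
((C ≡ A) ≡ B) ∨ ((B ≡ A) ∨ (C ∨ A)) = 5/7 ∨ 4/7 = 5/7
C ⊃ B = 4/7 ⊃ 6/7 = 1
B ⊃ (C ⊃ B) = 6/7 ⊃ 1 = 1
¬(B ⊃ (C ⊃ B)) = ¬1 = 0
(((C ≡ A) ≡ B) ∨ ((B ≡ A) ∨ (C ∨ A))) ≡ ¬(B ⊃ (C ⊃ B)) = 5/7 ≡ 0 = 2/7
¬((((C ≡ A) ≡ B) ∨ ((B ≡ A) ∨ (C ∨ A))) ≡ ¬(B ⊃ (C ⊃ B))) = ¬2/7 = 5/7
(((C ∨ (C ∨ C)) ⊃ (B ∨ ¬C)) ≡ ((C ⊃ C) ⊃ ((C ∨ (C ∨ A)) ∨ (B ⊃ A)))) ∨ ¬((((C ≡ A) ≡ B) ∨ ((B ≡ A) ∨ (C ∨ A))) ≡ ¬(B ⊃ (C ⊃ B))) = 4/7 ∨ 5/7 = 5/7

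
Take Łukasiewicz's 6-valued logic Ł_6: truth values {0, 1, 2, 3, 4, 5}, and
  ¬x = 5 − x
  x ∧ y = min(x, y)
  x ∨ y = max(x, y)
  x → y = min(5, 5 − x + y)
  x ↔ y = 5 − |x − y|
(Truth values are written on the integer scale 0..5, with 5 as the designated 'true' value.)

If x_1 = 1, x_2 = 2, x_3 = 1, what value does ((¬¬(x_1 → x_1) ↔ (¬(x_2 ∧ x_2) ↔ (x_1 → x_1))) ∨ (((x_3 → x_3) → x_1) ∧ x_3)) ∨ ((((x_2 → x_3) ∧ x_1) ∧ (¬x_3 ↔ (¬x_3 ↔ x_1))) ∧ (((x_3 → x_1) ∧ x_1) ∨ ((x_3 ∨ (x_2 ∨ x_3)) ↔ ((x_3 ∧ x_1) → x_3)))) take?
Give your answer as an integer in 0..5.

x_1 → x_1 = 1 → 1 = 5
¬(x_1 → x_1) = ¬5 = 0
¬¬(x_1 → x_1) = ¬0 = 5
x_2 ∧ x_2 = 2 ∧ 2 = 2
¬(x_2 ∧ x_2) = ¬2 = 3
x_1 → x_1 = 1 → 1 = 5
¬(x_2 ∧ x_2) ↔ (x_1 → x_1) = 3 ↔ 5 = 3
¬¬(x_1 → x_1) ↔ (¬(x_2 ∧ x_2) ↔ (x_1 → x_1)) = 5 ↔ 3 = 3
x_3 → x_3 = 1 → 1 = 5
(x_3 → x_3) → x_1 = 5 → 1 = 1
((x_3 → x_3) → x_1) ∧ x_3 = 1 ∧ 1 = 1
(¬¬(x_1 → x_1) ↔ (¬(x_2 ∧ x_2) ↔ (x_1 → x_1))) ∨ (((x_3 → x_3) → x_1) ∧ x_3) = 3 ∨ 1 = 3
x_2 → x_3 = 2 → 1 = 4
(x_2 → x_3) ∧ x_1 = 4 ∧ 1 = 1
¬x_3 = ¬1 = 4
¬x_3 = ¬1 = 4
¬x_3 ↔ x_1 = 4 ↔ 1 = 2
¬x_3 ↔ (¬x_3 ↔ x_1) = 4 ↔ 2 = 3
((x_2 → x_3) ∧ x_1) ∧ (¬x_3 ↔ (¬x_3 ↔ x_1)) = 1 ∧ 3 = 1
x_3 → x_1 = 1 → 1 = 5
(x_3 → x_1) ∧ x_1 = 5 ∧ 1 = 1
x_2 ∨ x_3 = 2 ∨ 1 = 2
x_3 ∨ (x_2 ∨ x_3) = 1 ∨ 2 = 2
x_3 ∧ x_1 = 1 ∧ 1 = 1
(x_3 ∧ x_1) → x_3 = 1 → 1 = 5
(x_3 ∨ (x_2 ∨ x_3)) ↔ ((x_3 ∧ x_1) → x_3) = 2 ↔ 5 = 2
((x_3 → x_1) ∧ x_1) ∨ ((x_3 ∨ (x_2 ∨ x_3)) ↔ ((x_3 ∧ x_1) → x_3)) = 1 ∨ 2 = 2
(((x_2 → x_3) ∧ x_1) ∧ (¬x_3 ↔ (¬x_3 ↔ x_1))) ∧ (((x_3 → x_1) ∧ x_1) ∨ ((x_3 ∨ (x_2 ∨ x_3)) ↔ ((x_3 ∧ x_1) → x_3))) = 1 ∧ 2 = 1
((¬¬(x_1 → x_1) ↔ (¬(x_2 ∧ x_2) ↔ (x_1 → x_1))) ∨ (((x_3 → x_3) → x_1) ∧ x_3)) ∨ ((((x_2 → x_3) ∧ x_1) ∧ (¬x_3 ↔ (¬x_3 ↔ x_1))) ∧ (((x_3 → x_1) ∧ x_1) ∨ ((x_3 ∨ (x_2 ∨ x_3)) ↔ ((x_3 ∧ x_1) → x_3)))) = 3 ∨ 1 = 3

3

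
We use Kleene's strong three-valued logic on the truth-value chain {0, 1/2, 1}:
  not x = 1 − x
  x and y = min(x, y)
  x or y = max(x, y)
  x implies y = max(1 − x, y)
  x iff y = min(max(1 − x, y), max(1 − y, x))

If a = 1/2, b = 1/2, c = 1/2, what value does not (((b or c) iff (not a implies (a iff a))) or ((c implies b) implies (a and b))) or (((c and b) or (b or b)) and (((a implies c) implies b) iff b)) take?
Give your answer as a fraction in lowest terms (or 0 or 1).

1/2

b or c = 1/2 or 1/2 = 1/2
not a = not 1/2 = 1/2
a iff a = 1/2 iff 1/2 = 1/2
not a implies (a iff a) = 1/2 implies 1/2 = 1/2
(b or c) iff (not a implies (a iff a)) = 1/2 iff 1/2 = 1/2
c implies b = 1/2 implies 1/2 = 1/2
a and b = 1/2 and 1/2 = 1/2
(c implies b) implies (a and b) = 1/2 implies 1/2 = 1/2
((b or c) iff (not a implies (a iff a))) or ((c implies b) implies (a and b)) = 1/2 or 1/2 = 1/2
not (((b or c) iff (not a implies (a iff a))) or ((c implies b) implies (a and b))) = not 1/2 = 1/2
c and b = 1/2 and 1/2 = 1/2
b or b = 1/2 or 1/2 = 1/2
(c and b) or (b or b) = 1/2 or 1/2 = 1/2
a implies c = 1/2 implies 1/2 = 1/2
(a implies c) implies b = 1/2 implies 1/2 = 1/2
((a implies c) implies b) iff b = 1/2 iff 1/2 = 1/2
((c and b) or (b or b)) and (((a implies c) implies b) iff b) = 1/2 and 1/2 = 1/2
not (((b or c) iff (not a implies (a iff a))) or ((c implies b) implies (a and b))) or (((c and b) or (b or b)) and (((a implies c) implies b) iff b)) = 1/2 or 1/2 = 1/2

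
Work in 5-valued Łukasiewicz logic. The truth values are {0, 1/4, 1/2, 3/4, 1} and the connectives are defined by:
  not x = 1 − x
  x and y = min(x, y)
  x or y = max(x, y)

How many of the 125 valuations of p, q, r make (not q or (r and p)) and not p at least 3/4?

20

value 1: 5 assignments (counts)
value 3/4: 15 assignments (counts)
value 1/2: 31 assignments
value 1/4: 41 assignments
value 0: 33 assignments
So 20 of the 125 assignments meet the threshold.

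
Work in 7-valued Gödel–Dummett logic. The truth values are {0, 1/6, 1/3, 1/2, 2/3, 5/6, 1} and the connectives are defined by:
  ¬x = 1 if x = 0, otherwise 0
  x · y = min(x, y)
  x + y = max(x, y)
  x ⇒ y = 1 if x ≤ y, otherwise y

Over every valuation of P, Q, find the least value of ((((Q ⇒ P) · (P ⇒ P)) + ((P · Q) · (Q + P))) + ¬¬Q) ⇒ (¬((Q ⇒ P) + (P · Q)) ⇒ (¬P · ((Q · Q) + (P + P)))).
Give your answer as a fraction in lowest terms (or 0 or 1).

Take P = 0, Q = 1/6:
Q ⇒ P = 1/6 ⇒ 0 = 0
P ⇒ P = 0 ⇒ 0 = 1
(Q ⇒ P) · (P ⇒ P) = 0 · 1 = 0
P · Q = 0 · 1/6 = 0
Q + P = 1/6 + 0 = 1/6
(P · Q) · (Q + P) = 0 · 1/6 = 0
((Q ⇒ P) · (P ⇒ P)) + ((P · Q) · (Q + P)) = 0 + 0 = 0
¬Q = ¬1/6 = 0
¬¬Q = ¬0 = 1
(((Q ⇒ P) · (P ⇒ P)) + ((P · Q) · (Q + P))) + ¬¬Q = 0 + 1 = 1
Q ⇒ P = 1/6 ⇒ 0 = 0
P · Q = 0 · 1/6 = 0
(Q ⇒ P) + (P · Q) = 0 + 0 = 0
¬((Q ⇒ P) + (P · Q)) = ¬0 = 1
¬P = ¬0 = 1
Q · Q = 1/6 · 1/6 = 1/6
P + P = 0 + 0 = 0
(Q · Q) + (P + P) = 1/6 + 0 = 1/6
¬P · ((Q · Q) + (P + P)) = 1 · 1/6 = 1/6
¬((Q ⇒ P) + (P · Q)) ⇒ (¬P · ((Q · Q) + (P + P))) = 1 ⇒ 1/6 = 1/6
((((Q ⇒ P) · (P ⇒ P)) + ((P · Q) · (Q + P))) + ¬¬Q) ⇒ (¬((Q ⇒ P) + (P · Q)) ⇒ (¬P · ((Q · Q) + (P + P)))) = 1 ⇒ 1/6 = 1/6
No assignment yields a value below 1/6, so this is the minimum.

1/6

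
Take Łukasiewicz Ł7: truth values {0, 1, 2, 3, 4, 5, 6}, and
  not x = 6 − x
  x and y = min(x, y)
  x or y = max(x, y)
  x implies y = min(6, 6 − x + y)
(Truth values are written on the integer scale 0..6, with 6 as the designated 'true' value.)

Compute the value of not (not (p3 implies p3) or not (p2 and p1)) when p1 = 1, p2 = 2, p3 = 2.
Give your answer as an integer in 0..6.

p3 implies p3 = 2 implies 2 = 6
not (p3 implies p3) = not 6 = 0
p2 and p1 = 2 and 1 = 1
not (p2 and p1) = not 1 = 5
not (p3 implies p3) or not (p2 and p1) = 0 or 5 = 5
not (not (p3 implies p3) or not (p2 and p1)) = not 5 = 1

1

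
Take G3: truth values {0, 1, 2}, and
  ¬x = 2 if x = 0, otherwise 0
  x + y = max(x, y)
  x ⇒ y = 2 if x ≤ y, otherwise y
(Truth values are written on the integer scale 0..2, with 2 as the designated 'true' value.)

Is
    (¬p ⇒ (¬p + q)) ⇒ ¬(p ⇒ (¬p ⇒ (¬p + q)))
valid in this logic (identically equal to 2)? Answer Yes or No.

No

Counterexample: take p = 0, q = 0.
¬p = ¬0 = 2
¬p = ¬0 = 2
¬p + q = 2 + 0 = 2
¬p ⇒ (¬p + q) = 2 ⇒ 2 = 2
p ⇒ (¬p ⇒ (¬p + q)) = 0 ⇒ 2 = 2
¬(p ⇒ (¬p ⇒ (¬p + q))) = ¬2 = 0
(¬p ⇒ (¬p + q)) ⇒ ¬(p ⇒ (¬p ⇒ (¬p + q))) = 2 ⇒ 0 = 0
This gives 0 ≠ 2.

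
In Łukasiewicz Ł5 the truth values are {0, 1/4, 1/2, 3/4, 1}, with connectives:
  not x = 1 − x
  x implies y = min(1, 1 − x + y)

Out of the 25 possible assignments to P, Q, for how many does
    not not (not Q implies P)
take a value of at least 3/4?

19

value 1: 15 assignments (counts)
value 3/4: 4 assignments (counts)
value 1/2: 3 assignments
value 1/4: 2 assignments
value 0: 1 assignment
So 19 of the 25 assignments meet the threshold.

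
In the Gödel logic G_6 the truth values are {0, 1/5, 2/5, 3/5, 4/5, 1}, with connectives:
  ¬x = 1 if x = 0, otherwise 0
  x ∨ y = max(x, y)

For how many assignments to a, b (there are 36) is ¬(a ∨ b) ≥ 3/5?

1

value 1: 1 assignment (counts)
value 0: 35 assignments
So 1 of the 36 assignments meets the threshold.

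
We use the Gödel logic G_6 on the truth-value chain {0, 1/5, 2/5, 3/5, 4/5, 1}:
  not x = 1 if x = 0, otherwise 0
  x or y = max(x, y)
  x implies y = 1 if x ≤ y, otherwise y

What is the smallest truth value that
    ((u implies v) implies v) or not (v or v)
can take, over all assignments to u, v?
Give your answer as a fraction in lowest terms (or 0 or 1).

Take u = 0, v = 1/5:
u implies v = 0 implies 1/5 = 1
(u implies v) implies v = 1 implies 1/5 = 1/5
v or v = 1/5 or 1/5 = 1/5
not (v or v) = not 1/5 = 0
((u implies v) implies v) or not (v or v) = 1/5 or 0 = 1/5
No assignment yields a value below 1/5, so this is the minimum.

1/5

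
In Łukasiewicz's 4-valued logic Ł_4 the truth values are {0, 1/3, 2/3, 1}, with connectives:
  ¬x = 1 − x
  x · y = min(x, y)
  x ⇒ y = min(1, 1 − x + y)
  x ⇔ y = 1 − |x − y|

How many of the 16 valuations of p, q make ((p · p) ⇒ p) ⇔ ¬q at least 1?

p = 0, q = 0 ↦ 1  ≥
p = 0, q = 1/3 ↦ 2/3  <
p = 0, q = 2/3 ↦ 1/3  <
p = 0, q = 1 ↦ 0  <
p = 1/3, q = 0 ↦ 1  ≥
p = 1/3, q = 1/3 ↦ 2/3  <
p = 1/3, q = 2/3 ↦ 1/3  <
p = 1/3, q = 1 ↦ 0  <
p = 2/3, q = 0 ↦ 1  ≥
p = 2/3, q = 1/3 ↦ 2/3  <
p = 2/3, q = 2/3 ↦ 1/3  <
p = 2/3, q = 1 ↦ 0  <
p = 1, q = 0 ↦ 1  ≥
p = 1, q = 1/3 ↦ 2/3  <
p = 1, q = 2/3 ↦ 1/3  <
p = 1, q = 1 ↦ 0  <
So 4 of the 16 assignments meet the threshold.

4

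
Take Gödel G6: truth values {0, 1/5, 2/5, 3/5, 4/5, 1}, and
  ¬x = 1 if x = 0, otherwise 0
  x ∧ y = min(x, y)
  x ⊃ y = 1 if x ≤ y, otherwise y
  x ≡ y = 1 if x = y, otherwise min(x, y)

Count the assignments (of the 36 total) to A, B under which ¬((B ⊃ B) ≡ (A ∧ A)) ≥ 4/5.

value 1: 6 assignments (counts)
value 0: 30 assignments
So 6 of the 36 assignments meet the threshold.

6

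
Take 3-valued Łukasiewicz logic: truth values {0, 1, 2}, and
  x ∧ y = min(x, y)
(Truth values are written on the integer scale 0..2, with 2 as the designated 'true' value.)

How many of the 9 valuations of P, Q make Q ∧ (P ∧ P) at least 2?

P = 0, Q = 0 ↦ 0  <
P = 0, Q = 1 ↦ 0  <
P = 0, Q = 2 ↦ 0  <
P = 1, Q = 0 ↦ 0  <
P = 1, Q = 1 ↦ 1  <
P = 1, Q = 2 ↦ 1  <
P = 2, Q = 0 ↦ 0  <
P = 2, Q = 1 ↦ 1  <
P = 2, Q = 2 ↦ 2  ≥
So 1 of the 9 assignments meets the threshold.

1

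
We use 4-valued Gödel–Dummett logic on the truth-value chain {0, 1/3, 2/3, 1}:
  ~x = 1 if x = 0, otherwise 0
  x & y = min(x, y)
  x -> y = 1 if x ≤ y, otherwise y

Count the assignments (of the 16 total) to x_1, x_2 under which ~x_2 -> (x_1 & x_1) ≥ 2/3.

14

x_1 = 0, x_2 = 0 ↦ 0  <
x_1 = 0, x_2 = 1/3 ↦ 1  ≥
x_1 = 0, x_2 = 2/3 ↦ 1  ≥
x_1 = 0, x_2 = 1 ↦ 1  ≥
x_1 = 1/3, x_2 = 0 ↦ 1/3  <
x_1 = 1/3, x_2 = 1/3 ↦ 1  ≥
x_1 = 1/3, x_2 = 2/3 ↦ 1  ≥
x_1 = 1/3, x_2 = 1 ↦ 1  ≥
x_1 = 2/3, x_2 = 0 ↦ 2/3  ≥
x_1 = 2/3, x_2 = 1/3 ↦ 1  ≥
x_1 = 2/3, x_2 = 2/3 ↦ 1  ≥
x_1 = 2/3, x_2 = 1 ↦ 1  ≥
x_1 = 1, x_2 = 0 ↦ 1  ≥
x_1 = 1, x_2 = 1/3 ↦ 1  ≥
x_1 = 1, x_2 = 2/3 ↦ 1  ≥
x_1 = 1, x_2 = 1 ↦ 1  ≥
So 14 of the 16 assignments meet the threshold.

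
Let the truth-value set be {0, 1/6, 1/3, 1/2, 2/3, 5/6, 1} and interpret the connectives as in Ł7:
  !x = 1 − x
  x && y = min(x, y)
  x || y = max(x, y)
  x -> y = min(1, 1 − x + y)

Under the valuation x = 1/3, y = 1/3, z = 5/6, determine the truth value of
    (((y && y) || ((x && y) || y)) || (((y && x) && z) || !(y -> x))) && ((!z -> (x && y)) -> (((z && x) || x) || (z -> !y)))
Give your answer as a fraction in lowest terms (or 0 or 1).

1/3

y && y = 1/3 && 1/3 = 1/3
x && y = 1/3 && 1/3 = 1/3
(x && y) || y = 1/3 || 1/3 = 1/3
(y && y) || ((x && y) || y) = 1/3 || 1/3 = 1/3
y && x = 1/3 && 1/3 = 1/3
(y && x) && z = 1/3 && 5/6 = 1/3
y -> x = 1/3 -> 1/3 = 1
!(y -> x) = !1 = 0
((y && x) && z) || !(y -> x) = 1/3 || 0 = 1/3
((y && y) || ((x && y) || y)) || (((y && x) && z) || !(y -> x)) = 1/3 || 1/3 = 1/3
!z = !5/6 = 1/6
x && y = 1/3 && 1/3 = 1/3
!z -> (x && y) = 1/6 -> 1/3 = 1
z && x = 5/6 && 1/3 = 1/3
(z && x) || x = 1/3 || 1/3 = 1/3
!y = !1/3 = 2/3
z -> !y = 5/6 -> 2/3 = 5/6
((z && x) || x) || (z -> !y) = 1/3 || 5/6 = 5/6
(!z -> (x && y)) -> (((z && x) || x) || (z -> !y)) = 1 -> 5/6 = 5/6
(((y && y) || ((x && y) || y)) || (((y && x) && z) || !(y -> x))) && ((!z -> (x && y)) -> (((z && x) || x) || (z -> !y))) = 1/3 && 5/6 = 1/3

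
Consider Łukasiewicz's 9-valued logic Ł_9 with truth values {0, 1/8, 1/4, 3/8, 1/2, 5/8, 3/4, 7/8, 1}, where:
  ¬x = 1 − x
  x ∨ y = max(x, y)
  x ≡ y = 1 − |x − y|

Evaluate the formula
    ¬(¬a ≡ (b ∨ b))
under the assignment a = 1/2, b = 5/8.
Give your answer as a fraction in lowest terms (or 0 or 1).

1/8

¬a = ¬1/2 = 1/2
b ∨ b = 5/8 ∨ 5/8 = 5/8
¬a ≡ (b ∨ b) = 1/2 ≡ 5/8 = 7/8
¬(¬a ≡ (b ∨ b)) = ¬7/8 = 1/8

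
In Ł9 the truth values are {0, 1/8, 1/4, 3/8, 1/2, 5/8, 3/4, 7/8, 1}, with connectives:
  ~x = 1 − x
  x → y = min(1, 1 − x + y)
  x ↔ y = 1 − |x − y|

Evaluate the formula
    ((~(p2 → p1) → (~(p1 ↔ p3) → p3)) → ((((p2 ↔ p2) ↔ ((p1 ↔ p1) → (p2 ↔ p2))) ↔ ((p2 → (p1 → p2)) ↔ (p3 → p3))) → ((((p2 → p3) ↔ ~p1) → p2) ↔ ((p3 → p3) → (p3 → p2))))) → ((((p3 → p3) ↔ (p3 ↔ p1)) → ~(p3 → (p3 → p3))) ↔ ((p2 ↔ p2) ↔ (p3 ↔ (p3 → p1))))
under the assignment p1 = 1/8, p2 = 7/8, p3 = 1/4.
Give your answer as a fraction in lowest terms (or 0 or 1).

p2 → p1 = 7/8 → 1/8 = 1/4
~(p2 → p1) = ~1/4 = 3/4
p1 ↔ p3 = 1/8 ↔ 1/4 = 7/8
~(p1 ↔ p3) = ~7/8 = 1/8
~(p1 ↔ p3) → p3 = 1/8 → 1/4 = 1
~(p2 → p1) → (~(p1 ↔ p3) → p3) = 3/4 → 1 = 1
p2 ↔ p2 = 7/8 ↔ 7/8 = 1
p1 ↔ p1 = 1/8 ↔ 1/8 = 1
p2 ↔ p2 = 7/8 ↔ 7/8 = 1
(p1 ↔ p1) → (p2 ↔ p2) = 1 → 1 = 1
(p2 ↔ p2) ↔ ((p1 ↔ p1) → (p2 ↔ p2)) = 1 ↔ 1 = 1
p1 → p2 = 1/8 → 7/8 = 1
p2 → (p1 → p2) = 7/8 → 1 = 1
p3 → p3 = 1/4 → 1/4 = 1
(p2 → (p1 → p2)) ↔ (p3 → p3) = 1 ↔ 1 = 1
((p2 ↔ p2) ↔ ((p1 ↔ p1) → (p2 ↔ p2))) ↔ ((p2 → (p1 → p2)) ↔ (p3 → p3)) = 1 ↔ 1 = 1
p2 → p3 = 7/8 → 1/4 = 3/8
~p1 = ~1/8 = 7/8
(p2 → p3) ↔ ~p1 = 3/8 ↔ 7/8 = 1/2
((p2 → p3) ↔ ~p1) → p2 = 1/2 → 7/8 = 1
p3 → p3 = 1/4 → 1/4 = 1
p3 → p2 = 1/4 → 7/8 = 1
(p3 → p3) → (p3 → p2) = 1 → 1 = 1
(((p2 → p3) ↔ ~p1) → p2) ↔ ((p3 → p3) → (p3 → p2)) = 1 ↔ 1 = 1
(((p2 ↔ p2) ↔ ((p1 ↔ p1) → (p2 ↔ p2))) ↔ ((p2 → (p1 → p2)) ↔ (p3 → p3))) → ((((p2 → p3) ↔ ~p1) → p2) ↔ ((p3 → p3) → (p3 → p2))) = 1 → 1 = 1
(~(p2 → p1) → (~(p1 ↔ p3) → p3)) → ((((p2 ↔ p2) ↔ ((p1 ↔ p1) → (p2 ↔ p2))) ↔ ((p2 → (p1 → p2)) ↔ (p3 → p3))) → ((((p2 → p3) ↔ ~p1) → p2) ↔ ((p3 → p3) → (p3 → p2)))) = 1 → 1 = 1
p3 → p3 = 1/4 → 1/4 = 1
p3 ↔ p1 = 1/4 ↔ 1/8 = 7/8
(p3 → p3) ↔ (p3 ↔ p1) = 1 ↔ 7/8 = 7/8
p3 → p3 = 1/4 → 1/4 = 1
p3 → (p3 → p3) = 1/4 → 1 = 1
~(p3 → (p3 → p3)) = ~1 = 0
((p3 → p3) ↔ (p3 ↔ p1)) → ~(p3 → (p3 → p3)) = 7/8 → 0 = 1/8
p2 ↔ p2 = 7/8 ↔ 7/8 = 1
p3 → p1 = 1/4 → 1/8 = 7/8
p3 ↔ (p3 → p1) = 1/4 ↔ 7/8 = 3/8
(p2 ↔ p2) ↔ (p3 ↔ (p3 → p1)) = 1 ↔ 3/8 = 3/8
(((p3 → p3) ↔ (p3 ↔ p1)) → ~(p3 → (p3 → p3))) ↔ ((p2 ↔ p2) ↔ (p3 ↔ (p3 → p1))) = 1/8 ↔ 3/8 = 3/4
((~(p2 → p1) → (~(p1 ↔ p3) → p3)) → ((((p2 ↔ p2) ↔ ((p1 ↔ p1) → (p2 ↔ p2))) ↔ ((p2 → (p1 → p2)) ↔ (p3 → p3))) → ((((p2 → p3) ↔ ~p1) → p2) ↔ ((p3 → p3) → (p3 → p2))))) → ((((p3 → p3) ↔ (p3 ↔ p1)) → ~(p3 → (p3 → p3))) ↔ ((p2 ↔ p2) ↔ (p3 ↔ (p3 → p1)))) = 1 → 3/4 = 3/4

3/4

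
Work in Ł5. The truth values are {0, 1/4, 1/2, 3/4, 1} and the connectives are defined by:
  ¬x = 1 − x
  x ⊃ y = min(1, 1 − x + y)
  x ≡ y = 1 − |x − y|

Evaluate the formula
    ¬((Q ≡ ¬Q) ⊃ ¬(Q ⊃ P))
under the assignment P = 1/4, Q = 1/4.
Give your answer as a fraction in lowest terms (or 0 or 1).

1/2

¬Q = ¬1/4 = 3/4
Q ≡ ¬Q = 1/4 ≡ 3/4 = 1/2
Q ⊃ P = 1/4 ⊃ 1/4 = 1
¬(Q ⊃ P) = ¬1 = 0
(Q ≡ ¬Q) ⊃ ¬(Q ⊃ P) = 1/2 ⊃ 0 = 1/2
¬((Q ≡ ¬Q) ⊃ ¬(Q ⊃ P)) = ¬1/2 = 1/2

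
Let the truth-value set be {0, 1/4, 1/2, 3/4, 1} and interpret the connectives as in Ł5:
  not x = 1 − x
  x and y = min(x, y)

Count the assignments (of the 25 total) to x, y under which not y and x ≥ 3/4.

value 1: 1 assignment (counts)
value 3/4: 3 assignments (counts)
value 1/2: 5 assignments
value 1/4: 7 assignments
value 0: 9 assignments
So 4 of the 25 assignments meet the threshold.

4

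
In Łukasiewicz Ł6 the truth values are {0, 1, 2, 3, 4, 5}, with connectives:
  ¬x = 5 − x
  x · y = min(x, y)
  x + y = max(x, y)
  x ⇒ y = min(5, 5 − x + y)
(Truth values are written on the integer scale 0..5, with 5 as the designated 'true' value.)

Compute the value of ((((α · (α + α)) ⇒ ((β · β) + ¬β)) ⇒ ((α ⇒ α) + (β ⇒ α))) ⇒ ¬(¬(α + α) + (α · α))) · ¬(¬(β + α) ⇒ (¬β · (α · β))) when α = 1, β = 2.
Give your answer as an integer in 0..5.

α + α = 1 + 1 = 1
α · (α + α) = 1 · 1 = 1
β · β = 2 · 2 = 2
¬β = ¬2 = 3
(β · β) + ¬β = 2 + 3 = 3
(α · (α + α)) ⇒ ((β · β) + ¬β) = 1 ⇒ 3 = 5
α ⇒ α = 1 ⇒ 1 = 5
β ⇒ α = 2 ⇒ 1 = 4
(α ⇒ α) + (β ⇒ α) = 5 + 4 = 5
((α · (α + α)) ⇒ ((β · β) + ¬β)) ⇒ ((α ⇒ α) + (β ⇒ α)) = 5 ⇒ 5 = 5
α + α = 1 + 1 = 1
¬(α + α) = ¬1 = 4
α · α = 1 · 1 = 1
¬(α + α) + (α · α) = 4 + 1 = 4
¬(¬(α + α) + (α · α)) = ¬4 = 1
(((α · (α + α)) ⇒ ((β · β) + ¬β)) ⇒ ((α ⇒ α) + (β ⇒ α))) ⇒ ¬(¬(α + α) + (α · α)) = 5 ⇒ 1 = 1
β + α = 2 + 1 = 2
¬(β + α) = ¬2 = 3
¬β = ¬2 = 3
α · β = 1 · 2 = 1
¬β · (α · β) = 3 · 1 = 1
¬(β + α) ⇒ (¬β · (α · β)) = 3 ⇒ 1 = 3
¬(¬(β + α) ⇒ (¬β · (α · β))) = ¬3 = 2
((((α · (α + α)) ⇒ ((β · β) + ¬β)) ⇒ ((α ⇒ α) + (β ⇒ α))) ⇒ ¬(¬(α + α) + (α · α))) · ¬(¬(β + α) ⇒ (¬β · (α · β))) = 1 · 2 = 1

1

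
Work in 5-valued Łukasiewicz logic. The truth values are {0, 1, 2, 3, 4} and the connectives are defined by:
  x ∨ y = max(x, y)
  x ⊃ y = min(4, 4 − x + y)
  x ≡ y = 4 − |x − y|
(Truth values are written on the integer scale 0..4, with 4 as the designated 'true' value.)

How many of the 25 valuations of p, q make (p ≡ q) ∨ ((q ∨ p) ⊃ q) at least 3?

value 4: 15 assignments (counts)
value 3: 4 assignments (counts)
value 2: 3 assignments
value 1: 2 assignments
value 0: 1 assignment
So 19 of the 25 assignments meet the threshold.

19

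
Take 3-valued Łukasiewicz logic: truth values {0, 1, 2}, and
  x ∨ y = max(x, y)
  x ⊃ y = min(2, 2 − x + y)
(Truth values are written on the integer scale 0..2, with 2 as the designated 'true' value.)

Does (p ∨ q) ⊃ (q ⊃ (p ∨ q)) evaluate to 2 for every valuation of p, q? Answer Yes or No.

p = 0, q = 0 ↦ 2
p = 0, q = 1 ↦ 2
p = 0, q = 2 ↦ 2
p = 1, q = 0 ↦ 2
p = 1, q = 1 ↦ 2
p = 1, q = 2 ↦ 2
p = 2, q = 0 ↦ 2
p = 2, q = 1 ↦ 2
p = 2, q = 2 ↦ 2
Every assignment gives a value ≥ 2.

Yes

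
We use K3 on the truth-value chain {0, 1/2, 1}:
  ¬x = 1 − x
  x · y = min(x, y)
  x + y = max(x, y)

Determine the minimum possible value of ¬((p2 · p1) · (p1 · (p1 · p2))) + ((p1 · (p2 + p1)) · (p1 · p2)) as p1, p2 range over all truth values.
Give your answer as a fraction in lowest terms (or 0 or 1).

1/2

Take p1 = 1/2, p2 = 1/2:
p2 · p1 = 1/2 · 1/2 = 1/2
p1 · p2 = 1/2 · 1/2 = 1/2
p1 · (p1 · p2) = 1/2 · 1/2 = 1/2
(p2 · p1) · (p1 · (p1 · p2)) = 1/2 · 1/2 = 1/2
¬((p2 · p1) · (p1 · (p1 · p2))) = ¬1/2 = 1/2
p2 + p1 = 1/2 + 1/2 = 1/2
p1 · (p2 + p1) = 1/2 · 1/2 = 1/2
p1 · p2 = 1/2 · 1/2 = 1/2
(p1 · (p2 + p1)) · (p1 · p2) = 1/2 · 1/2 = 1/2
¬((p2 · p1) · (p1 · (p1 · p2))) + ((p1 · (p2 + p1)) · (p1 · p2)) = 1/2 + 1/2 = 1/2
No assignment yields a value below 1/2, so this is the minimum.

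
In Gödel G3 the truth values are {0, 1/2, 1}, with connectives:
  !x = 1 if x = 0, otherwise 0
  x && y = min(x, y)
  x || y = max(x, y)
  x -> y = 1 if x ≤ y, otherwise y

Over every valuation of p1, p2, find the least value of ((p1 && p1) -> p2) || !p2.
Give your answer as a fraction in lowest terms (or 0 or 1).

1/2

Take p1 = 1, p2 = 1/2:
p1 && p1 = 1 && 1 = 1
(p1 && p1) -> p2 = 1 -> 1/2 = 1/2
!p2 = !1/2 = 0
((p1 && p1) -> p2) || !p2 = 1/2 || 0 = 1/2
No assignment yields a value below 1/2, so this is the minimum.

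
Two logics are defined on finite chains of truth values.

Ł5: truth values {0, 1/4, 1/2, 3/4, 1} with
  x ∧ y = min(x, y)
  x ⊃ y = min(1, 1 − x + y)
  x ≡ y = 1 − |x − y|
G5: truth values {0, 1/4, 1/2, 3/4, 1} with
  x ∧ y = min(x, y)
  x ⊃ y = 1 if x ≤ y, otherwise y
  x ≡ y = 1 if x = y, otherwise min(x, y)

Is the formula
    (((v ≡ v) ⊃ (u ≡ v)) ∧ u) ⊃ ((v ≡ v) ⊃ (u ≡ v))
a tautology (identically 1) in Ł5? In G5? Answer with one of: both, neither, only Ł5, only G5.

both

In Ł5: every assignment gives 1 — tautology.
In G5: every assignment gives 1 — tautology.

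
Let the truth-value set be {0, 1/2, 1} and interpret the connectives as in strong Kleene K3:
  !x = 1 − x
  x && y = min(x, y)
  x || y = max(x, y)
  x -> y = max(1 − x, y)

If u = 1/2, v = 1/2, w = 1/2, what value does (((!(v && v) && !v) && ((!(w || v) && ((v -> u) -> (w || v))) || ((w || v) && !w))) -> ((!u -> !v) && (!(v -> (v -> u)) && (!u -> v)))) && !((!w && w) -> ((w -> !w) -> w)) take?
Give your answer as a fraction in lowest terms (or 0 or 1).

v && v = 1/2 && 1/2 = 1/2
!(v && v) = !1/2 = 1/2
!v = !1/2 = 1/2
!(v && v) && !v = 1/2 && 1/2 = 1/2
w || v = 1/2 || 1/2 = 1/2
!(w || v) = !1/2 = 1/2
v -> u = 1/2 -> 1/2 = 1/2
w || v = 1/2 || 1/2 = 1/2
(v -> u) -> (w || v) = 1/2 -> 1/2 = 1/2
!(w || v) && ((v -> u) -> (w || v)) = 1/2 && 1/2 = 1/2
w || v = 1/2 || 1/2 = 1/2
!w = !1/2 = 1/2
(w || v) && !w = 1/2 && 1/2 = 1/2
(!(w || v) && ((v -> u) -> (w || v))) || ((w || v) && !w) = 1/2 || 1/2 = 1/2
(!(v && v) && !v) && ((!(w || v) && ((v -> u) -> (w || v))) || ((w || v) && !w)) = 1/2 && 1/2 = 1/2
!u = !1/2 = 1/2
!v = !1/2 = 1/2
!u -> !v = 1/2 -> 1/2 = 1/2
v -> u = 1/2 -> 1/2 = 1/2
v -> (v -> u) = 1/2 -> 1/2 = 1/2
!(v -> (v -> u)) = !1/2 = 1/2
!u = !1/2 = 1/2
!u -> v = 1/2 -> 1/2 = 1/2
!(v -> (v -> u)) && (!u -> v) = 1/2 && 1/2 = 1/2
(!u -> !v) && (!(v -> (v -> u)) && (!u -> v)) = 1/2 && 1/2 = 1/2
((!(v && v) && !v) && ((!(w || v) && ((v -> u) -> (w || v))) || ((w || v) && !w))) -> ((!u -> !v) && (!(v -> (v -> u)) && (!u -> v))) = 1/2 -> 1/2 = 1/2
!w = !1/2 = 1/2
!w && w = 1/2 && 1/2 = 1/2
!w = !1/2 = 1/2
w -> !w = 1/2 -> 1/2 = 1/2
(w -> !w) -> w = 1/2 -> 1/2 = 1/2
(!w && w) -> ((w -> !w) -> w) = 1/2 -> 1/2 = 1/2
!((!w && w) -> ((w -> !w) -> w)) = !1/2 = 1/2
(((!(v && v) && !v) && ((!(w || v) && ((v -> u) -> (w || v))) || ((w || v) && !w))) -> ((!u -> !v) && (!(v -> (v -> u)) && (!u -> v)))) && !((!w && w) -> ((w -> !w) -> w)) = 1/2 && 1/2 = 1/2

1/2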